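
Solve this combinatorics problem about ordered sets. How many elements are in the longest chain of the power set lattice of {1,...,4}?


A chain is a totally ordered subset; we count the number of elements in a maximum chain.
Compute, for each element x, the size of the longest chain ending at x:
  {}: 1
  {1}: 2
  {2}: 2
  {3}: 2
  {4}: 2
  {1,2}: 3
  ...
A maximum chain: {} < {1} < {1,2} < {1,2,3} < {1,2,3,4}
Number of elements in the longest chain: 5


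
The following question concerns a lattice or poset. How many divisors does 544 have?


Divisors of 544: [1, 2, 4, 8, 16, 17, 32, 34, 68, 136, 272, 544]
Count: 12


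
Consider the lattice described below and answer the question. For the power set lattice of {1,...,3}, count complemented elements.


An element a is complemented if some b has a meet b = bottom, a join b = top.
every subset A has complement S\A, so all elements are complemented.
Complemented elements: {}, {1}, {2}, {3}, {1,2}, {1,3}, ... (2 more)
Count: 8


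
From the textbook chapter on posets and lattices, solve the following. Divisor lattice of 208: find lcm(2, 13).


In a divisor lattice, join = lcm (least common multiple).
gcd(2,13) = 1
lcm(2,13) = 2*13/gcd = 26/1 = 26


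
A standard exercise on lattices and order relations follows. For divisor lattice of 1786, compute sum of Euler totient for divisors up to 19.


Divisors of 1786 up to 19: [1, 2, 19]
phi values: [1, 1, 18]
Sum = 20


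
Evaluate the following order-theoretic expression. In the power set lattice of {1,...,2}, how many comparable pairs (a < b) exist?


A comparable pair {a,b} has a < b or b < a in the order.
Count unordered pairs where one element is strictly below the other.
Examples: {{},{1}}, {{},{2}}, {{},{1,2}}, {{1},{1,2}}, ...
Total comparable pairs: 5


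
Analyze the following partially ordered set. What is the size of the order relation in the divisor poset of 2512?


The order relation is {(a,b) : a <= b}, reflexive so it includes (a,a).
Examples: (1,1), (1,1256), (1,157), (1,16), (1,2), ...
Total ordered pairs: 45


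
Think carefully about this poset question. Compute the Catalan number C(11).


C(n) = C(2n, n) / (n+1).
C(22, 11) = 705432
C(11) = 705432 / 12 = 58786


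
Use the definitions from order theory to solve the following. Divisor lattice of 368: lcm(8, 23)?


Join=lcm.
gcd(8,23)=1
lcm=184


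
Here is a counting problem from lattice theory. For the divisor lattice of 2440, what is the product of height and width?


Height = length of longest chain minus 1; width = size of largest antichain.
A maximum chain: 1 | 61 | 305 | 610 | 1220 | 2440  (height 5).
A maximum antichain: {4, 10, 122, 305}  (width 4).
Product = 5 * 4 = 20


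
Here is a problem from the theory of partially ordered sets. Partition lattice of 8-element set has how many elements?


B(n) = number of set partitions of an n-element set.
B(n) satisfies the recurrence: B(n+1) = sum_k C(n,k)*B(k).
B(8) = 4140


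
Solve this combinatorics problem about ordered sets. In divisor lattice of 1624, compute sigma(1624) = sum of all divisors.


sigma(n) = sum of divisors.
Divisors of 1624: [1, 2, 4, 7, 8, 14, 28, 29, 56, 58, 116, 203, 232, 406, 812, 1624]
Sum = 3600


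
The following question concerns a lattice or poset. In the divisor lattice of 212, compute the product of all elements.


Divisors of 212: [1, 2, 4, 53, 106, 212]
Product = n^(d(n)/2) = 212^(6/2)
Product = 9528128


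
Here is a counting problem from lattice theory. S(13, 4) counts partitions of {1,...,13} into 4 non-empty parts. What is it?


S(n,k) = k*S(n-1,k) + S(n-1,k-1).
S(12,4) = 611501, S(12,3) = 86526
S(13,4) = 4*611501 + 86526 = 2446004 + 86526
S(13,4) = 2532530


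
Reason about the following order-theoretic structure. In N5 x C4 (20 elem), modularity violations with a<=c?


Modular law: if a <= c then a v (b ^ c) = (a v b) ^ c.
Check all triples (a,b,c) with a <= c among 20 elements.
  e.g. a=(a,0), b=(c,0), c=(b,0): lhs=(a,0) != rhs=(b,0)
  e.g. a=(a,0), b=(c,1), c=(b,0): lhs=(a,0) != rhs=(b,0)
Total violating triples: 40


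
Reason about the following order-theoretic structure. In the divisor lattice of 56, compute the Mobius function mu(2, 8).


In a divisor lattice, mu(a,b) = mu(b/a) where mu is the classical Mobius function.
b/a = 8/2 = 4
Prime factorization of 4: primes [2]
4 is not squarefree, so mu(4) = 0


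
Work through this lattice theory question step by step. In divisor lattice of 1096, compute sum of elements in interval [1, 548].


Interval [1,548] in divisors of 1096: [1, 2, 4, 137, 274, 548]
Sum = 966


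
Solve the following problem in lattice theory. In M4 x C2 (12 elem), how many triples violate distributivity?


Distributive law: a ^ (b v c) = (a ^ b) v (a ^ c).
Check all 12^3 = 1728 ordered triples (a,b,c).
  e.g. a=(a1,0), b=(a2,0), c=(a3,0): lhs=(a1,0) != rhs=(0,0)
  e.g. a=(a1,0), b=(a2,0), c=(a3,1): lhs=(a1,0) != rhs=(0,0)
Total violating triples: 192


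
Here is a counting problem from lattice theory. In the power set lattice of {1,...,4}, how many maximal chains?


A maximal chain goes from the minimum element to a maximal element via cover relations.
Counting all min-to-max paths in the cover graph.
Total maximal chains: 24


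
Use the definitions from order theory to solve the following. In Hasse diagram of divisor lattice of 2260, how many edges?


A cover relation a -< b holds when a < b with no c strictly between.
Cover relations:
  1 -< 2
  1 -< 5
  1 -< 113
  2 -< 4
  2 -< 10
  2 -< 226
  4 -< 20
  4 -< 452
  ...12 more
Total: 20


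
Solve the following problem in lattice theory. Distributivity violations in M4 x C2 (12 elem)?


Distributive law: a ^ (b v c) = (a ^ b) v (a ^ c).
Check all 12^3 = 1728 ordered triples (a,b,c).
  e.g. a=(a1,0), b=(a2,0), c=(a3,0): lhs=(a1,0) != rhs=(0,0)
  e.g. a=(a1,0), b=(a2,0), c=(a3,1): lhs=(a1,0) != rhs=(0,0)
Total violating triples: 192


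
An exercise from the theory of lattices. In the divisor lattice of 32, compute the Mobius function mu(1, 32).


In a divisor lattice, mu(a,b) = mu(b/a) where mu is the classical Mobius function.
b/a = 32/1 = 32
Prime factorization of 32: primes [2]
32 is not squarefree, so mu(32) = 0


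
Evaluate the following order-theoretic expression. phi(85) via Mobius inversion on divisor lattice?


phi(n) = n * prod_{p|n} (1 - 1/p).
Prime divisors of 85: [5, 17]
phi(85) = 85 * (1 - 1/5) * (1 - 1/17)
phi(85) = 64


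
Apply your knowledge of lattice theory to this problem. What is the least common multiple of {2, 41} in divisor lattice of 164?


In a divisor lattice, join = lcm (least common multiple).
Compute lcm iteratively: start with first element, then lcm(current, next).
Elements: [2, 41]
lcm(2,41) = 82
Final lcm = 82


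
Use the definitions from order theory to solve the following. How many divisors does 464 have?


Divisors of 464: [1, 2, 4, 8, 16, 29, 58, 116, 232, 464]
Count: 10


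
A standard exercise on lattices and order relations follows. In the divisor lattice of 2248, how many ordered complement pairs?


Complement pair (a,b): a meet b = bottom, a join b = top.
Here: gcd(a,b)=1 and lcm(a,b)=2248, i.e. a*b=2248 with a,b coprime.
Pairs found: (1,2248), (8,281), (281,8), (2248,1)
Total ordered pairs: 4


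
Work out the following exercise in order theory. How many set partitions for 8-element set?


B(n) = number of set partitions of an n-element set.
B(n) satisfies the recurrence: B(n+1) = sum_k C(n,k)*B(k).
B(8) = 4140


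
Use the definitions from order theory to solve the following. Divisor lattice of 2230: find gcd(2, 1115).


In a divisor lattice, meet = gcd (greatest common divisor).
By Euclidean algorithm or factoring: gcd(2,1115) = 1


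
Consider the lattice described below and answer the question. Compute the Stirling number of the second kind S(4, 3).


S(n,k) = k*S(n-1,k) + S(n-1,k-1).
S(3,3) = 1, S(3,2) = 3
S(4,3) = 3*1 + 3 = 3 + 3
S(4,3) = 6


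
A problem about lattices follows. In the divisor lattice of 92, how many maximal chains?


A maximal chain goes from the minimum element to a maximal element via cover relations.
Counting all min-to-max paths in the cover graph.
Total maximal chains: 3


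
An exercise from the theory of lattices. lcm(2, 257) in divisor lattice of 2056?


Join=lcm.
gcd(2,257)=1
lcm=514


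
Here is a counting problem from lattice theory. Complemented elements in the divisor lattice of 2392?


An element a is complemented if some b has a meet b = bottom, a join b = top.
a is complemented iff gcd(a, n/a)=1, i.e. a is a unitary divisor of 2392.
Complemented elements: 1, 8, 13, 23, 104, 184, ... (2 more)
Count: 8


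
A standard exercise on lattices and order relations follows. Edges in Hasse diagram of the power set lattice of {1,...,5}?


A cover relation a -< b holds when a < b with no c strictly between.
Cover relations:
  {} -< {1}
  {} -< {2}
  {} -< {3}
  {} -< {4}
  {} -< {5}
  {1} -< {1,2}
  {1} -< {1,3}
  {1} -< {1,4}
  ...72 more
Total: 80


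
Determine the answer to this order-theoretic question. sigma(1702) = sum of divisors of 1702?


sigma(n) = sum of divisors.
Divisors of 1702: [1, 2, 23, 37, 46, 74, 851, 1702]
Sum = 2736


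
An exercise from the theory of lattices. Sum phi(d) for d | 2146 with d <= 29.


Divisors of 2146 up to 29: [1, 2, 29]
phi values: [1, 1, 28]
Sum = 30


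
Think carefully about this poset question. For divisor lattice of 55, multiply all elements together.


Divisors of 55: [1, 5, 11, 55]
Product = n^(d(n)/2) = 55^(4/2)
Product = 3025


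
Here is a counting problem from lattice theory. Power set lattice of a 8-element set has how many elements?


Power set = 2^n.
2^8 = 256


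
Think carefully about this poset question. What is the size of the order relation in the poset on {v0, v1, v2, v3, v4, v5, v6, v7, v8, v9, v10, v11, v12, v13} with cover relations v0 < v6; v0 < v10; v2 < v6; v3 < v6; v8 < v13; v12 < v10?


The order relation is {(a,b) : a <= b}, reflexive so it includes (a,a).
Examples: (v0,v0), (v0,v10), (v0,v6), (v1,v1), (v10,v10), ...
Total ordered pairs: 20


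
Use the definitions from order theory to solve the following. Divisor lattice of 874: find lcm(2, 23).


In a divisor lattice, join = lcm (least common multiple).
gcd(2,23) = 1
lcm(2,23) = 2*23/gcd = 46/1 = 46


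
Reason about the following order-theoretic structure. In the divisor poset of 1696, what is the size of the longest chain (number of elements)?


A chain is a totally ordered subset; we count the number of elements in a maximum chain.
Compute, for each element x, the size of the longest chain ending at x:
  1: 1
  2: 2
  53: 2
  4: 3
  8: 4
  106: 3
  ...
A maximum chain: 1 < 2 < 4 < 8 < 16 < 32 < 1696
Number of elements in the longest chain: 7


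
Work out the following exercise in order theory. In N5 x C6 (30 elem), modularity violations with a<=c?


Modular law: if a <= c then a v (b ^ c) = (a v b) ^ c.
Check all triples (a,b,c) with a <= c among 30 elements.
  e.g. a=(a,0), b=(c,0), c=(b,0): lhs=(a,0) != rhs=(b,0)
  e.g. a=(a,0), b=(c,1), c=(b,0): lhs=(a,0) != rhs=(b,0)
Total violating triples: 126


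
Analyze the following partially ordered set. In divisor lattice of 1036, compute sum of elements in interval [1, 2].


Interval [1,2] in divisors of 1036: [1, 2]
Sum = 3


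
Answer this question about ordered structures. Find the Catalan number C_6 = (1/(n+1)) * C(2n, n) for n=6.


C(n) = C(2n, n) / (n+1).
C(12, 6) = 924
C(6) = 924 / 7 = 132


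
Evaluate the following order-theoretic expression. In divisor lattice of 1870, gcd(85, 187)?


Meet=gcd.
gcd(85,187)=17


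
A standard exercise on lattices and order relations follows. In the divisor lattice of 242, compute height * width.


Height = length of longest chain minus 1; width = size of largest antichain.
A maximum chain: 1 | 11 | 121 | 242  (height 3).
A maximum antichain: {2, 11}  (width 2).
Product = 3 * 2 = 6


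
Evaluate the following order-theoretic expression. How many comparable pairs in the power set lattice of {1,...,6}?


A comparable pair {a,b} has a < b or b < a in the order.
Count unordered pairs where one element is strictly below the other.
Examples: {{},{1}}, {{},{2}}, {{},{3}}, {{},{4}}, ...
Total comparable pairs: 665


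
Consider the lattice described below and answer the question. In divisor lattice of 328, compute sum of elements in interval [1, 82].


Interval [1,82] in divisors of 328: [1, 2, 41, 82]
Sum = 126


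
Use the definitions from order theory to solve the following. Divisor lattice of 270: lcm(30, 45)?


Join=lcm.
gcd(30,45)=15
lcm=90


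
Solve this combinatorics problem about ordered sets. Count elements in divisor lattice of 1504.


Divisors of 1504: [1, 2, 4, 8, 16, 32, 47, 94, 188, 376, 752, 1504]
Count: 12


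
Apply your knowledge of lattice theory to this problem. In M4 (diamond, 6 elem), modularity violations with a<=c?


Modular law: if a <= c then a v (b ^ c) = (a v b) ^ c.
Check all triples (a,b,c) with a <= c among 6 elements.
This lattice is modular (diamonds M_m and their chain-products are modular).
Total violating triples: 0


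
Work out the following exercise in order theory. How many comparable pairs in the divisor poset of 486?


A comparable pair {a,b} has a < b or b < a in the order.
Count unordered pairs where one element is strictly below the other.
Examples: {1,2}, {1,3}, {1,6}, {1,9}, ...
Total comparable pairs: 51


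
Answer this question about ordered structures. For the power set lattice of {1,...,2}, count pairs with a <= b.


The order relation is {(a,b) : a <= b}, reflexive so it includes (a,a).
Examples: ({},{}), ({},{1,2}), ({},{1}), ({},{2}), ({1,2},{1,2}), ...
Total ordered pairs: 9


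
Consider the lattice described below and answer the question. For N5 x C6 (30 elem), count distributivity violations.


Distributive law: a ^ (b v c) = (a ^ b) v (a ^ c).
Check all 30^3 = 27000 ordered triples (a,b,c).
  e.g. a=(b,0), b=(a,0), c=(c,0): lhs=(b,0) != rhs=(a,0)
  e.g. a=(b,0), b=(a,0), c=(c,1): lhs=(b,0) != rhs=(a,0)
Total violating triples: 432


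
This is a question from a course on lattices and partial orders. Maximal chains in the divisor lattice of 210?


A maximal chain goes from the minimum element to a maximal element via cover relations.
Counting all min-to-max paths in the cover graph.
Total maximal chains: 24


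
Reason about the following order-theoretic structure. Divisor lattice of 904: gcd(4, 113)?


Meet=gcd.
gcd(4,113)=1


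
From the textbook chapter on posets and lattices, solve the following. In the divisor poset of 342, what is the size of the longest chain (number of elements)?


A chain is a totally ordered subset; we count the number of elements in a maximum chain.
Compute, for each element x, the size of the longest chain ending at x:
  1: 1
  2: 2
  3: 2
  19: 2
  9: 3
  6: 3
  ...
A maximum chain: 1 < 2 < 6 < 18 < 342
Number of elements in the longest chain: 5


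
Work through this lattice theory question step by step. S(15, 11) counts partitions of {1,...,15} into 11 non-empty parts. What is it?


S(n,k) = k*S(n-1,k) + S(n-1,k-1).
S(14,11) = 66066, S(14,10) = 752752
S(15,11) = 11*66066 + 752752 = 726726 + 752752
S(15,11) = 1479478


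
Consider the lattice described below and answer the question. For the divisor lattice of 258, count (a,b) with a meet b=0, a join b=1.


Complement pair (a,b): a meet b = bottom, a join b = top.
Here: gcd(a,b)=1 and lcm(a,b)=258, i.e. a*b=258 with a,b coprime.
Pairs found: (1,258), (2,129), (3,86), (6,43), ... (4 more)
Total ordered pairs: 8


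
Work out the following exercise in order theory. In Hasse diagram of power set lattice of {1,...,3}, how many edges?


A cover relation a -< b holds when a < b with no c strictly between.
Cover relations:
  {} -< {1}
  {} -< {2}
  {} -< {3}
  {1} -< {1,2}
  {1} -< {1,3}
  {2} -< {1,2}
  {2} -< {2,3}
  {3} -< {1,3}
  ...4 more
Total: 12


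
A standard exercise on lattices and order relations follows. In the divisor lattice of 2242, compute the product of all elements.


Divisors of 2242: [1, 2, 19, 38, 59, 118, 1121, 2242]
Product = n^(d(n)/2) = 2242^(8/2)
Product = 25266345646096


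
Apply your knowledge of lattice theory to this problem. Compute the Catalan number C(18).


C(n) = C(2n, n) / (n+1).
C(36, 18) = 9075135300
C(18) = 9075135300 / 19 = 477638700


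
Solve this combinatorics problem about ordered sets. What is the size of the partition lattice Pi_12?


B(n) = number of set partitions of an n-element set.
B(n) satisfies the recurrence: B(n+1) = sum_k C(n,k)*B(k).
B(12) = 4213597


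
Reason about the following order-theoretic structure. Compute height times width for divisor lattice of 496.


Height = length of longest chain minus 1; width = size of largest antichain.
A maximum chain: 1 | 31 | 62 | 124 | 248 | 496  (height 5).
A maximum antichain: {2, 31}  (width 2).
Product = 5 * 2 = 10


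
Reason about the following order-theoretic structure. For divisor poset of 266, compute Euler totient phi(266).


phi(n) = n * prod_{p|n} (1 - 1/p).
Prime divisors of 266: [2, 7, 19]
phi(266) = 266 * (1 - 1/2) * (1 - 1/7) * (1 - 1/19)
phi(266) = 108


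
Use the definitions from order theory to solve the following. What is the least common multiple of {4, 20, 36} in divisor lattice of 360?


In a divisor lattice, join = lcm (least common multiple).
Compute lcm iteratively: start with first element, then lcm(current, next).
Elements: [4, 20, 36]
lcm(4,20) = 20
lcm(20,36) = 180
Final lcm = 180


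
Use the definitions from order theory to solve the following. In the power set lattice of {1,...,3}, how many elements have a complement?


An element a is complemented if some b has a meet b = bottom, a join b = top.
every subset A has complement S\A, so all elements are complemented.
Complemented elements: {}, {1}, {2}, {3}, {1,2}, {1,3}, ... (2 more)
Count: 8


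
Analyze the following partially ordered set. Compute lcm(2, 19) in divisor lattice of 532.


In a divisor lattice, join = lcm (least common multiple).
gcd(2,19) = 1
lcm(2,19) = 2*19/gcd = 38/1 = 38


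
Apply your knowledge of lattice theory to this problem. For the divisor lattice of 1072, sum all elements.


sigma(n) = sum of divisors.
Divisors of 1072: [1, 2, 4, 8, 16, 67, 134, 268, 536, 1072]
Sum = 2108


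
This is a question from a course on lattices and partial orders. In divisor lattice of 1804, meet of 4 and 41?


In a divisor lattice, meet = gcd (greatest common divisor).
By Euclidean algorithm or factoring: gcd(4,41) = 1


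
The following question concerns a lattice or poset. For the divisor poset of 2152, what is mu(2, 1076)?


In a divisor lattice, mu(a,b) = mu(b/a) where mu is the classical Mobius function.
b/a = 1076/2 = 538
Prime factorization of 538: primes [2, 269]
538 is squarefree with 2 prime factor(s), so mu(538) = (-1)^2 = 1


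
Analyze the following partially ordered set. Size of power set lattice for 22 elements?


Power set = 2^n.
2^22 = 4194304


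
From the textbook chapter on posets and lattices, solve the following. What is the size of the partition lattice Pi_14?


B(n) = number of set partitions of an n-element set.
B(n) satisfies the recurrence: B(n+1) = sum_k C(n,k)*B(k).
B(14) = 190899322


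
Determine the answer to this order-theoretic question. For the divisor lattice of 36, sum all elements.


sigma(n) = sum of divisors.
Divisors of 36: [1, 2, 3, 4, 6, 9, 12, 18, 36]
Sum = 91


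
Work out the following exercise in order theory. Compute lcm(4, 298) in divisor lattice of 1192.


In a divisor lattice, join = lcm (least common multiple).
gcd(4,298) = 2
lcm(4,298) = 4*298/gcd = 1192/2 = 596


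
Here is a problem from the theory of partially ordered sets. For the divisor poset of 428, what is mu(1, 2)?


In a divisor lattice, mu(a,b) = mu(b/a) where mu is the classical Mobius function.
b/a = 2/1 = 2
Prime factorization of 2: primes [2]
2 is squarefree with 1 prime factor(s), so mu(2) = (-1)^1 = -1


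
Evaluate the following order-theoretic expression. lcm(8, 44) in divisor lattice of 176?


Join=lcm.
gcd(8,44)=4
lcm=88


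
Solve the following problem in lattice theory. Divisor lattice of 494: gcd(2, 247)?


Meet=gcd.
gcd(2,247)=1


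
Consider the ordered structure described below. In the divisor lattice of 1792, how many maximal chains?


A maximal chain goes from the minimum element to a maximal element via cover relations.
Counting all min-to-max paths in the cover graph.
Total maximal chains: 9


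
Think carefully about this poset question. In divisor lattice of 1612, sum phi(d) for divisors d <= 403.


Divisors of 1612 up to 403: [1, 2, 4, 13, 26, 31, 52, 62, 124, 403]
phi values: [1, 1, 2, 12, 12, 30, 24, 30, 60, 360]
Sum = 532


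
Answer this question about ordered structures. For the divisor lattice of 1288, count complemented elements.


An element a is complemented if some b has a meet b = bottom, a join b = top.
a is complemented iff gcd(a, n/a)=1, i.e. a is a unitary divisor of 1288.
Complemented elements: 1, 7, 8, 23, 56, 161, ... (2 more)
Count: 8


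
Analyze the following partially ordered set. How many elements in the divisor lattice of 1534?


Divisors of 1534: [1, 2, 13, 26, 59, 118, 767, 1534]
Count: 8


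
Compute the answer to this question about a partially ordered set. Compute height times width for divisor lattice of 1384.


Height = length of longest chain minus 1; width = size of largest antichain.
A maximum chain: 1 | 173 | 346 | 692 | 1384  (height 4).
A maximum antichain: {2, 173}  (width 2).
Product = 4 * 2 = 8


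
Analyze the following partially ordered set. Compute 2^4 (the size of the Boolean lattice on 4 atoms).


Power set = 2^n.
2^4 = 16


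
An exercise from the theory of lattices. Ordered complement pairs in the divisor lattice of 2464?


Complement pair (a,b): a meet b = bottom, a join b = top.
Here: gcd(a,b)=1 and lcm(a,b)=2464, i.e. a*b=2464 with a,b coprime.
Pairs found: (1,2464), (7,352), (11,224), (32,77), ... (4 more)
Total ordered pairs: 8


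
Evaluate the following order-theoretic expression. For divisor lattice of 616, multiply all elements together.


Divisors of 616: [1, 2, 4, 7, 8, 11, 14, 22, 28, 44, 56, 77, 88, 154, 308, 616]
Product = n^(d(n)/2) = 616^(16/2)
Product = 20732214682334418436096


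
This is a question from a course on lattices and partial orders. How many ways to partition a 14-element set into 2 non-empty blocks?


S(n,k) = k*S(n-1,k) + S(n-1,k-1).
S(13,2) = 4095, S(13,1) = 1
S(14,2) = 2*4095 + 1 = 8190 + 1
S(14,2) = 8191


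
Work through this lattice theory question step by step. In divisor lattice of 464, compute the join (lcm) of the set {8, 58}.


In a divisor lattice, join = lcm (least common multiple).
Compute lcm iteratively: start with first element, then lcm(current, next).
Elements: [8, 58]
lcm(8,58) = 232
Final lcm = 232


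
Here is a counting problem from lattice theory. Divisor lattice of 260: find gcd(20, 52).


In a divisor lattice, meet = gcd (greatest common divisor).
By Euclidean algorithm or factoring: gcd(20,52) = 4


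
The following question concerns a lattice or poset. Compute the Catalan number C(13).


C(n) = C(2n, n) / (n+1).
C(26, 13) = 10400600
C(13) = 10400600 / 14 = 742900


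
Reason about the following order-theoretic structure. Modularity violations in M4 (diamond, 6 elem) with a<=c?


Modular law: if a <= c then a v (b ^ c) = (a v b) ^ c.
Check all triples (a,b,c) with a <= c among 6 elements.
This lattice is modular (diamonds M_m and their chain-products are modular).
Total violating triples: 0


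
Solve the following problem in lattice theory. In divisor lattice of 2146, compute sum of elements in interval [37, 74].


Interval [37,74] in divisors of 2146: [37, 74]
Sum = 111


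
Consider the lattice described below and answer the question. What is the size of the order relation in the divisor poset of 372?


The order relation is {(a,b) : a <= b}, reflexive so it includes (a,a).
Examples: (1,1), (1,12), (1,124), (1,186), (1,2), ...
Total ordered pairs: 54


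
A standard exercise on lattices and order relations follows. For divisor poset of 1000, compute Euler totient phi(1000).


phi(n) = n * prod_{p|n} (1 - 1/p).
Prime divisors of 1000: [2, 5]
phi(1000) = 1000 * (1 - 1/2) * (1 - 1/5)
phi(1000) = 400


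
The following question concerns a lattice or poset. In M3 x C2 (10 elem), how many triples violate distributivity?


Distributive law: a ^ (b v c) = (a ^ b) v (a ^ c).
Check all 10^3 = 1000 ordered triples (a,b,c).
  e.g. a=(a1,0), b=(a2,0), c=(a3,0): lhs=(a1,0) != rhs=(0,0)
  e.g. a=(a1,0), b=(a2,0), c=(a3,1): lhs=(a1,0) != rhs=(0,0)
Total violating triples: 48


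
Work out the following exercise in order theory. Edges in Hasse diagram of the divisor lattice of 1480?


A cover relation a -< b holds when a < b with no c strictly between.
Cover relations:
  1 -< 2
  1 -< 5
  1 -< 37
  2 -< 4
  2 -< 10
  2 -< 74
  4 -< 8
  4 -< 20
  ...20 more
Total: 28


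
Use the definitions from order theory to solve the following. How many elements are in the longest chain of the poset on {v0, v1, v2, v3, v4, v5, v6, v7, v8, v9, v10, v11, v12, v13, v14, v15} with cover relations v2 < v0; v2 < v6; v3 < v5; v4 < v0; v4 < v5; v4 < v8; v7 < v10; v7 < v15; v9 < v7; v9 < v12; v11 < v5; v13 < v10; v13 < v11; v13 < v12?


A chain is a totally ordered subset; we count the number of elements in a maximum chain.
Compute, for each element x, the size of the longest chain ending at x:
  v1: 1
  v2: 1
  v3: 1
  v4: 1
  v9: 1
  v13: 1
  ...
A maximum chain: v13 < v11 < v5
Number of elements in the longest chain: 3


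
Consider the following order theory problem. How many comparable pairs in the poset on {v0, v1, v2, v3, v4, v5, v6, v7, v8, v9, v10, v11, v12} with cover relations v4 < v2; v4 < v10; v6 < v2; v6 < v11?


A comparable pair {a,b} has a < b or b < a in the order.
Count unordered pairs where one element is strictly below the other.
Examples: {v2,v4}, {v2,v6}, {v4,v10}, {v6,v11}
Total comparable pairs: 4


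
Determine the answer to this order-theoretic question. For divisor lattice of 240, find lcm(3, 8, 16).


In a divisor lattice, join = lcm (least common multiple).
Compute lcm iteratively: start with first element, then lcm(current, next).
Elements: [3, 8, 16]
lcm(3,8) = 24
lcm(24,16) = 48
Final lcm = 48


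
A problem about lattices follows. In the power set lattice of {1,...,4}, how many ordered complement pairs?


Complement pair (a,b): a meet b = bottom, a join b = top.
Here: A intersect B = {} and A union B = {1,...,4}.
Pairs found: ({},{1,2,3,4}), ({1},{2,3,4}), ({2},{1,3,4}), ({3},{1,2,4}), ... (12 more)
Total ordered pairs: 16


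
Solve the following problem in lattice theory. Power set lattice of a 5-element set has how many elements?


Power set = 2^n.
2^5 = 32


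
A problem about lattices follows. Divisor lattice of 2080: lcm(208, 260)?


Join=lcm.
gcd(208,260)=52
lcm=1040


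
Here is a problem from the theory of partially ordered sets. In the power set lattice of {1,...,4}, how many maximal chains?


A maximal chain goes from the minimum element to a maximal element via cover relations.
Counting all min-to-max paths in the cover graph.
Total maximal chains: 24


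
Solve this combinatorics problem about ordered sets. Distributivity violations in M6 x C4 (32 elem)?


Distributive law: a ^ (b v c) = (a ^ b) v (a ^ c).
Check all 32^3 = 32768 ordered triples (a,b,c).
  e.g. a=(a1,0), b=(a2,0), c=(a3,0): lhs=(a1,0) != rhs=(0,0)
  e.g. a=(a1,0), b=(a2,0), c=(a3,1): lhs=(a1,0) != rhs=(0,0)
Total violating triples: 7680


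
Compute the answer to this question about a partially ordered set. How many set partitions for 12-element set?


B(n) = number of set partitions of an n-element set.
B(n) satisfies the recurrence: B(n+1) = sum_k C(n,k)*B(k).
B(12) = 4213597


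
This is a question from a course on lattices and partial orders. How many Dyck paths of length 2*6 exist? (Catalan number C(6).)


C(n) = C(2n, n) / (n+1).
C(12, 6) = 924
C(6) = 924 / 7 = 132


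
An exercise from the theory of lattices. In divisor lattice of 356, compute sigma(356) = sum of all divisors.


sigma(n) = sum of divisors.
Divisors of 356: [1, 2, 4, 89, 178, 356]
Sum = 630


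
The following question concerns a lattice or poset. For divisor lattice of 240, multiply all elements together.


Divisors of 240: [1, 2, 3, 4, 5, 6, 8, 10, 12, 15, 16, 20, 24, 30, 40, 48, 60, 80, 120, 240]
Product = n^(d(n)/2) = 240^(20/2)
Product = 634033809653760000000000


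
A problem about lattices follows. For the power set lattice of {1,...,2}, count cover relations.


A cover relation a -< b holds when a < b with no c strictly between.
Cover relations:
  {} -< {1}
  {} -< {2}
  {1} -< {1,2}
  {2} -< {1,2}
Total: 4


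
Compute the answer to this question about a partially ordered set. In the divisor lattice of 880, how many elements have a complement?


An element a is complemented if some b has a meet b = bottom, a join b = top.
a is complemented iff gcd(a, n/a)=1, i.e. a is a unitary divisor of 880.
Complemented elements: 1, 5, 11, 16, 55, 80, ... (2 more)
Count: 8


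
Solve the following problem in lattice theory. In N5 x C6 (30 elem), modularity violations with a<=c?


Modular law: if a <= c then a v (b ^ c) = (a v b) ^ c.
Check all triples (a,b,c) with a <= c among 30 elements.
  e.g. a=(a,0), b=(c,0), c=(b,0): lhs=(a,0) != rhs=(b,0)
  e.g. a=(a,0), b=(c,1), c=(b,0): lhs=(a,0) != rhs=(b,0)
Total violating triples: 126


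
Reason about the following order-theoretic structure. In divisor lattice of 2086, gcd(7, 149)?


Meet=gcd.
gcd(7,149)=1


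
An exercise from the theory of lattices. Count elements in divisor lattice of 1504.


Divisors of 1504: [1, 2, 4, 8, 16, 32, 47, 94, 188, 376, 752, 1504]
Count: 12


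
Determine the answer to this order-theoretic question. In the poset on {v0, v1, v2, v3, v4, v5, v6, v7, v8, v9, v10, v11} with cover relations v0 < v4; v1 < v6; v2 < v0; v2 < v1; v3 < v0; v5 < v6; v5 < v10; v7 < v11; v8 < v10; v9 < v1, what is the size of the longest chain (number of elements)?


A chain is a totally ordered subset; we count the number of elements in a maximum chain.
Compute, for each element x, the size of the longest chain ending at x:
  v2: 1
  v3: 1
  v5: 1
  v7: 1
  v8: 1
  v9: 1
  ...
A maximum chain: v2 < v0 < v4
Number of elements in the longest chain: 3


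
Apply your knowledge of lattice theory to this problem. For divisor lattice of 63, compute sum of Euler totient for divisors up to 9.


Divisors of 63 up to 9: [1, 3, 7, 9]
phi values: [1, 2, 6, 6]
Sum = 15


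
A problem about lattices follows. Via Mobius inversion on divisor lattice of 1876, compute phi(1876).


phi(n) = n * prod_{p|n} (1 - 1/p).
Prime divisors of 1876: [2, 7, 67]
phi(1876) = 1876 * (1 - 1/2) * (1 - 1/7) * (1 - 1/67)
phi(1876) = 792


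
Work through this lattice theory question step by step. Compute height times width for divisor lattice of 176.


Height = length of longest chain minus 1; width = size of largest antichain.
A maximum chain: 1 | 11 | 22 | 44 | 88 | 176  (height 5).
A maximum antichain: {2, 11}  (width 2).
Product = 5 * 2 = 10


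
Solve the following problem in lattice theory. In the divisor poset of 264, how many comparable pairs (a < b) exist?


A comparable pair {a,b} has a < b or b < a in the order.
Count unordered pairs where one element is strictly below the other.
Examples: {1,2}, {1,3}, {1,4}, {1,6}, ...
Total comparable pairs: 74


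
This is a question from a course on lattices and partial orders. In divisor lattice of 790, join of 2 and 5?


In a divisor lattice, join = lcm (least common multiple).
gcd(2,5) = 1
lcm(2,5) = 2*5/gcd = 10/1 = 10


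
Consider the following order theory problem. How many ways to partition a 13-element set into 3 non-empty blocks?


S(n,k) = k*S(n-1,k) + S(n-1,k-1).
S(12,3) = 86526, S(12,2) = 2047
S(13,3) = 3*86526 + 2047 = 259578 + 2047
S(13,3) = 261625


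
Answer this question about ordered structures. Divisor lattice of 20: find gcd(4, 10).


In a divisor lattice, meet = gcd (greatest common divisor).
By Euclidean algorithm or factoring: gcd(4,10) = 2


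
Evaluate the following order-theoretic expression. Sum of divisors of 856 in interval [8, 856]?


Interval [8,856] in divisors of 856: [8, 856]
Sum = 864


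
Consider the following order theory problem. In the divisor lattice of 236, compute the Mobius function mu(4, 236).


In a divisor lattice, mu(a,b) = mu(b/a) where mu is the classical Mobius function.
b/a = 236/4 = 59
Prime factorization of 59: primes [59]
59 is squarefree with 1 prime factor(s), so mu(59) = (-1)^1 = -1


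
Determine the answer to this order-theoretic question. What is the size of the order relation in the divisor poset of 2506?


The order relation is {(a,b) : a <= b}, reflexive so it includes (a,a).
Examples: (1,1), (1,1253), (1,14), (1,179), (1,2), ...
Total ordered pairs: 27


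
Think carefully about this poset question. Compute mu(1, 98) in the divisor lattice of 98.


In a divisor lattice, mu(a,b) = mu(b/a) where mu is the classical Mobius function.
b/a = 98/1 = 98
Prime factorization of 98: primes [2, 7]
98 is not squarefree, so mu(98) = 0


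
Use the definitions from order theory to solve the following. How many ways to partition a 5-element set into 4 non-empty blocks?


S(n,k) = k*S(n-1,k) + S(n-1,k-1).
S(4,4) = 1, S(4,3) = 6
S(5,4) = 4*1 + 6 = 4 + 6
S(5,4) = 10


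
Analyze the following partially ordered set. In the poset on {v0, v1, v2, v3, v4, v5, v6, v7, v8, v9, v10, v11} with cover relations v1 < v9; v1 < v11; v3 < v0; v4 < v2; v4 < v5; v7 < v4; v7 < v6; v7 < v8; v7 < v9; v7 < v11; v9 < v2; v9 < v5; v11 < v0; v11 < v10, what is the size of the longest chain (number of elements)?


A chain is a totally ordered subset; we count the number of elements in a maximum chain.
Compute, for each element x, the size of the longest chain ending at x:
  v1: 1
  v3: 1
  v7: 1
  v4: 2
  v6: 2
  v8: 2
  ...
A maximum chain: v1 < v11 < v0
Number of elements in the longest chain: 3


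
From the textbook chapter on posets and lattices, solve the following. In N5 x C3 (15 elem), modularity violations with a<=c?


Modular law: if a <= c then a v (b ^ c) = (a v b) ^ c.
Check all triples (a,b,c) with a <= c among 15 elements.
  e.g. a=(a,0), b=(c,0), c=(b,0): lhs=(a,0) != rhs=(b,0)
  e.g. a=(a,0), b=(c,1), c=(b,0): lhs=(a,0) != rhs=(b,0)
Total violating triples: 18


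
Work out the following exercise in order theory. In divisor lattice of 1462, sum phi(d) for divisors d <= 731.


Divisors of 1462 up to 731: [1, 2, 17, 34, 43, 86, 731]
phi values: [1, 1, 16, 16, 42, 42, 672]
Sum = 790


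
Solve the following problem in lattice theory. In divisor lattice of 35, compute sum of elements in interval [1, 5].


Interval [1,5] in divisors of 35: [1, 5]
Sum = 6


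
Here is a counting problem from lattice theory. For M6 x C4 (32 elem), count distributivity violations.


Distributive law: a ^ (b v c) = (a ^ b) v (a ^ c).
Check all 32^3 = 32768 ordered triples (a,b,c).
  e.g. a=(a1,0), b=(a2,0), c=(a3,0): lhs=(a1,0) != rhs=(0,0)
  e.g. a=(a1,0), b=(a2,0), c=(a3,1): lhs=(a1,0) != rhs=(0,0)
Total violating triples: 7680


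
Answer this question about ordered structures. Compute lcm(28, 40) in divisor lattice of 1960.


In a divisor lattice, join = lcm (least common multiple).
gcd(28,40) = 4
lcm(28,40) = 28*40/gcd = 1120/4 = 280


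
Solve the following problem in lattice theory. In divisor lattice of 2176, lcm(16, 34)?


Join=lcm.
gcd(16,34)=2
lcm=272


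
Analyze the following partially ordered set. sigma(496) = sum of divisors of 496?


sigma(n) = sum of divisors.
Divisors of 496: [1, 2, 4, 8, 16, 31, 62, 124, 248, 496]
Sum = 992


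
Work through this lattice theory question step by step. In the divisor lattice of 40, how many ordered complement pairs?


Complement pair (a,b): a meet b = bottom, a join b = top.
Here: gcd(a,b)=1 and lcm(a,b)=40, i.e. a*b=40 with a,b coprime.
Pairs found: (1,40), (5,8), (8,5), (40,1)
Total ordered pairs: 4


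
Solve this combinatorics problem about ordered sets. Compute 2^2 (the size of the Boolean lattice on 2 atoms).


Power set = 2^n.
2^2 = 4


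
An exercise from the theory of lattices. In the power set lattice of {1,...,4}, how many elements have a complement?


An element a is complemented if some b has a meet b = bottom, a join b = top.
every subset A has complement S\A, so all elements are complemented.
Complemented elements: {}, {1}, {2}, {3}, {4}, {1,2}, ... (10 more)
Count: 16


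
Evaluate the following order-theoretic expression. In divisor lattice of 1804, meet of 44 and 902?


In a divisor lattice, meet = gcd (greatest common divisor).
By Euclidean algorithm or factoring: gcd(44,902) = 22


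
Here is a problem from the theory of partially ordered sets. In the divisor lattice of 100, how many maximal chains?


A maximal chain goes from the minimum element to a maximal element via cover relations.
Counting all min-to-max paths in the cover graph.
Total maximal chains: 6


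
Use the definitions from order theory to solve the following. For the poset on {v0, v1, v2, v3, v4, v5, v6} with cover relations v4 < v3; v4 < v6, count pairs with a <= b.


The order relation is {(a,b) : a <= b}, reflexive so it includes (a,a).
Examples: (v0,v0), (v1,v1), (v2,v2), (v3,v3), (v4,v3), ...
Total ordered pairs: 9


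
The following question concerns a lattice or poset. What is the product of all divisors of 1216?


Divisors of 1216: [1, 2, 4, 8, 16, 19, 32, 38, 64, 76, 152, 304, 608, 1216]
Product = n^(d(n)/2) = 1216^(14/2)
Product = 3931289483083415289856


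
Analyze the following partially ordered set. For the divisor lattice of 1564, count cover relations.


A cover relation a -< b holds when a < b with no c strictly between.
Cover relations:
  1 -< 2
  1 -< 17
  1 -< 23
  2 -< 4
  2 -< 34
  2 -< 46
  4 -< 68
  4 -< 92
  ...12 more
Total: 20


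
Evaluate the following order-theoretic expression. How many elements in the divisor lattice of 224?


Divisors of 224: [1, 2, 4, 7, 8, 14, 16, 28, 32, 56, 112, 224]
Count: 12


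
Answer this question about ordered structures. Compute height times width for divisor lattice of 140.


Height = length of longest chain minus 1; width = size of largest antichain.
A maximum chain: 1 | 7 | 35 | 70 | 140  (height 4).
A maximum antichain: {4, 10, 14, 35}  (width 4).
Product = 4 * 4 = 16


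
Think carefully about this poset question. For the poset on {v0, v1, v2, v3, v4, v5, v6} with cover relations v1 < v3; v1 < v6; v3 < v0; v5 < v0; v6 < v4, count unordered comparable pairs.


A comparable pair {a,b} has a < b or b < a in the order.
Count unordered pairs where one element is strictly below the other.
Examples: {v0,v1}, {v0,v3}, {v0,v5}, {v1,v3}, ...
Total comparable pairs: 7


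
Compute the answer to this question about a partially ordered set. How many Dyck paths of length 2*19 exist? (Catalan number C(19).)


C(n) = C(2n, n) / (n+1).
C(38, 19) = 35345263800
C(19) = 35345263800 / 20 = 1767263190


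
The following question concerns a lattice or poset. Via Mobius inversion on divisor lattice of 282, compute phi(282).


phi(n) = n * prod_{p|n} (1 - 1/p).
Prime divisors of 282: [2, 3, 47]
phi(282) = 282 * (1 - 1/2) * (1 - 1/3) * (1 - 1/47)
phi(282) = 92
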